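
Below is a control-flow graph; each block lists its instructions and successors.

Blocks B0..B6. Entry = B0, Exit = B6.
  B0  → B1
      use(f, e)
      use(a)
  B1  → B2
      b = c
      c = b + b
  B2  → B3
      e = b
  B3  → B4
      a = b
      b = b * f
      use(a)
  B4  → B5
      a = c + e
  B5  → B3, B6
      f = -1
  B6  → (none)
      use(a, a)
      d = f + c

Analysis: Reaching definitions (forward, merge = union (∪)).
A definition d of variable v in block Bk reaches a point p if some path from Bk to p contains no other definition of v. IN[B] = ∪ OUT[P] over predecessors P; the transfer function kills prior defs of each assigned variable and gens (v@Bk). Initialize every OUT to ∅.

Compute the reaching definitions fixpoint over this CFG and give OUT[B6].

Converged values:
  B0:  IN={}  OUT={}
  B1:  IN={}  OUT={b@B1, c@B1}
  B2:  IN={b@B1, c@B1}  OUT={b@B1, c@B1, e@B2}
  B3:  IN={a@B4, b@B1, b@B3, c@B1, e@B2, f@B5}  OUT={a@B3, b@B3, c@B1, e@B2, f@B5}
  B4:  IN={a@B3, b@B3, c@B1, e@B2, f@B5}  OUT={a@B4, b@B3, c@B1, e@B2, f@B5}
  B5:  IN={a@B4, b@B3, c@B1, e@B2, f@B5}  OUT={a@B4, b@B3, c@B1, e@B2, f@B5}
  B6:  IN={a@B4, b@B3, c@B1, e@B2, f@B5}  OUT={a@B4, b@B3, c@B1, d@B6, e@B2, f@B5}

Merge at B6: IN[B6] = OUT[B5] = {a@B4, b@B3, c@B1, e@B2, f@B5}
Applying B6's transfer function to that IN value gives OUT[B6] (row B6 above).

Answer: {a@B4, b@B3, c@B1, d@B6, e@B2, f@B5}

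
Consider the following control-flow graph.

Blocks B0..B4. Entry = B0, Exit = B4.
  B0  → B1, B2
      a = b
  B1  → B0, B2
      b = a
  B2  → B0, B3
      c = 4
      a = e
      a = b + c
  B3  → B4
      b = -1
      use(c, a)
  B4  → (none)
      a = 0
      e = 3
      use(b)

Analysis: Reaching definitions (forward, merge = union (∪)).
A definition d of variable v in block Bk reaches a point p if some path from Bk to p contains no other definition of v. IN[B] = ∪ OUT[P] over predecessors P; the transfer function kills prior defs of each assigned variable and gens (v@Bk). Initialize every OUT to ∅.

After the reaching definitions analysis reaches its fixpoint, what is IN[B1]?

Converged values:
  B0: | IN={a@B0, a@B2, b@B1, c@B2} | OUT={a@B0, b@B1, c@B2}
  B1: | IN={a@B0, b@B1, c@B2} | OUT={a@B0, b@B1, c@B2}
  B2: | IN={a@B0, b@B1, c@B2} | OUT={a@B2, b@B1, c@B2}
  B3: | IN={a@B2, b@B1, c@B2} | OUT={a@B2, b@B3, c@B2}
  B4: | IN={a@B2, b@B3, c@B2} | OUT={a@B4, b@B3, c@B2, e@B4}

Merge at B1: IN[B1] = OUT[B0] = {a@B0, b@B1, c@B2}

Answer: {a@B0, b@B1, c@B2}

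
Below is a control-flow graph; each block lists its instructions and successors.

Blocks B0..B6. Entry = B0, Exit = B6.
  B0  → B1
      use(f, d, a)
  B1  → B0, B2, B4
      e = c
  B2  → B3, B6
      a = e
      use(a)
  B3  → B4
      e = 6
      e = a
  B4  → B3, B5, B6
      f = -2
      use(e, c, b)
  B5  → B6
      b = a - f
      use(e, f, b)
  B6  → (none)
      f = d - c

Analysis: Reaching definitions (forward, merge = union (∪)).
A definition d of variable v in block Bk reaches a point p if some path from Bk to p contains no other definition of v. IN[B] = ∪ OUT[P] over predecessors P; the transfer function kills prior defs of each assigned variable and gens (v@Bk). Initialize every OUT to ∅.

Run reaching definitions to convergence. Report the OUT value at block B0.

Answer: {e@B1}

Trace:
Fixpoint table:
  B0:   IN={e@B1}   OUT={e@B1}
  B1:   IN={e@B1}   OUT={e@B1}
  B2:   IN={e@B1}   OUT={a@B2, e@B1}
  B3:   IN={a@B2, e@B1, e@B3, f@B4}   OUT={a@B2, e@B3, f@B4}
  B4:   IN={a@B2, e@B1, e@B3, f@B4}   OUT={a@B2, e@B1, e@B3, f@B4}
  B5:   IN={a@B2, e@B1, e@B3, f@B4}   OUT={a@B2, b@B5, e@B1, e@B3, f@B4}
  B6:   IN={a@B2, b@B5, e@B1, e@B3, f@B4}   OUT={a@B2, b@B5, e@B1, e@B3, f@B6}

Merge at B0 (entry node, so the boundary value {} is joined with the incoming edge(s)): IN[B0] = {} ⊔ OUT[B1] = {e@B1}
Applying B0's transfer function to that IN value gives OUT[B0] (row B0 above).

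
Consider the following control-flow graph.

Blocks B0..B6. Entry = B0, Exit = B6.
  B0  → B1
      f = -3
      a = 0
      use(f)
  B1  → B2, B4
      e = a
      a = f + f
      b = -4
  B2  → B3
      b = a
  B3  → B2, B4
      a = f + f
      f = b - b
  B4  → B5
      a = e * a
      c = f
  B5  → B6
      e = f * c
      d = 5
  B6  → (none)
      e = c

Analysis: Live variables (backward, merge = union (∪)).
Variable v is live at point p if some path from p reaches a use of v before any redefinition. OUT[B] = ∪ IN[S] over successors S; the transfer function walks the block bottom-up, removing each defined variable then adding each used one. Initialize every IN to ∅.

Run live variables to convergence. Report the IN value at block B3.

Answer: {b, e, f}

Trace:
Per-block solution:
  B0:   IN={}   OUT={a, f}
  B1:   IN={a, f}   OUT={a, e, f}
  B2:   IN={a, e, f}   OUT={b, e, f}
  B3:   IN={b, e, f}   OUT={a, e, f}
  B4:   IN={a, e, f}   OUT={c, f}
  B5:   IN={c, f}   OUT={c}
  B6:   IN={c}   OUT={}

Merge at B3: OUT[B3] = IN[B2] ⊔ IN[B4] = {a, e, f}
Applying B3's transfer function to that OUT value gives IN[B3] (row B3 above).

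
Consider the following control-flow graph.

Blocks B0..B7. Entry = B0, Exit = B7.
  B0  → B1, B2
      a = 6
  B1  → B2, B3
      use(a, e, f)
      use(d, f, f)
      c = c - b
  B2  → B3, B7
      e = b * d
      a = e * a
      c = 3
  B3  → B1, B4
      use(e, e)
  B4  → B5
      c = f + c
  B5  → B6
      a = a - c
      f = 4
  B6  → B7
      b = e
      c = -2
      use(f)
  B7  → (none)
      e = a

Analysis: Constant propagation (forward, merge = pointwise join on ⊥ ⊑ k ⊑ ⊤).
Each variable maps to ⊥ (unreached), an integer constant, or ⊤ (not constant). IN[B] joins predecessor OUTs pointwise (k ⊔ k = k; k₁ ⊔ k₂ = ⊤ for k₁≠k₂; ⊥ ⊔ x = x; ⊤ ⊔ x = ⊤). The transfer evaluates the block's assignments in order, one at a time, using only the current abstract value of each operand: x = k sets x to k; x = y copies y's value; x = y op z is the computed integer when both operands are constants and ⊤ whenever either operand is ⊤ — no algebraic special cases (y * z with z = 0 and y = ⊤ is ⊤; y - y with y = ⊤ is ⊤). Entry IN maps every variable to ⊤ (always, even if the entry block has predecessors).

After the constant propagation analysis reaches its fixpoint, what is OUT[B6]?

Answer: {a: ⊤, b: ⊤, c: -2, d: ⊤, e: ⊤, f: 4}

Working:
Per-block solution:
  B0:   IN=(all ⊤)   OUT={a:6; rest ⊤}
  B1:   IN=(all ⊤)   OUT=(all ⊤)
  B2:   IN=(all ⊤)   OUT={c:3; rest ⊤}
  B3:   IN=(all ⊤)   OUT=(all ⊤)
  B4:   IN=(all ⊤)   OUT=(all ⊤)
  B5:   IN=(all ⊤)   OUT={f:4; rest ⊤}
  B6:   IN={f:4; rest ⊤}   OUT={c:-2, f:4; rest ⊤}
  B7:   IN=(all ⊤)   OUT=(all ⊤)

Merge at B6: IN[B6] = OUT[B5] = {a: ⊤, b: ⊤, c: ⊤, d: ⊤, e: ⊤, f: 4}
Applying B6's transfer function to that IN value gives OUT[B6] (row B6 above).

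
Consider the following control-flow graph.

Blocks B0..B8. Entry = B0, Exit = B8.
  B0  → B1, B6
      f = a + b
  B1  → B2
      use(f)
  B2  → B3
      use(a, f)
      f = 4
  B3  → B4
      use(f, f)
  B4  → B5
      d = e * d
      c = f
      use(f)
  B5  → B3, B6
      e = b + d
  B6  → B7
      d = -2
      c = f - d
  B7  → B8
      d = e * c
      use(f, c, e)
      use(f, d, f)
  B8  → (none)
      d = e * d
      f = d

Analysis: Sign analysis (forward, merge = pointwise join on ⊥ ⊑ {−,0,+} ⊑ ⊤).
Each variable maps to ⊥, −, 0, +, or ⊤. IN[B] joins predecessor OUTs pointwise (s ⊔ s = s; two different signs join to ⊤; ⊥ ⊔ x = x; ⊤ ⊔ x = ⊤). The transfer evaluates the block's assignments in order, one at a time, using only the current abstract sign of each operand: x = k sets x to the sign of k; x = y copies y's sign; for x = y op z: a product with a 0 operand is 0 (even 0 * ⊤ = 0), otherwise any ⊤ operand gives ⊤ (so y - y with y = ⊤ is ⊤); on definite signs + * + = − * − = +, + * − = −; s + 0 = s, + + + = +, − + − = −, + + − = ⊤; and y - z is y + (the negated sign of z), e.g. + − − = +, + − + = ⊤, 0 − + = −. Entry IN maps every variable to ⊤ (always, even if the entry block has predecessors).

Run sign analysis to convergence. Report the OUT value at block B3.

Answer: {a: ⊤, b: ⊤, c: ⊤, d: ⊤, e: ⊤, f: +}

Derivation:
Per-block solution:
  B0:   IN=(all ⊤)   OUT=(all ⊤)
  B1:   IN=(all ⊤)   OUT=(all ⊤)
  B2:   IN=(all ⊤)   OUT={f:+; rest ⊤}
  B3:   IN={f:+; rest ⊤}   OUT={f:+; rest ⊤}
  B4:   IN={f:+; rest ⊤}   OUT={c:+, f:+; rest ⊤}
  B5:   IN={c:+, f:+; rest ⊤}   OUT={c:+, f:+; rest ⊤}
  B6:   IN=(all ⊤)   OUT={d:-; rest ⊤}
  B7:   IN={d:-; rest ⊤}   OUT=(all ⊤)
  B8:   IN=(all ⊤)   OUT=(all ⊤)

Merge at B3: IN[B3] = OUT[B2] ⊔ OUT[B5] = {a: ⊤, b: ⊤, c: ⊤, d: ⊤, e: ⊤, f: +}
Applying B3's transfer function to that IN value gives OUT[B3] (row B3 above).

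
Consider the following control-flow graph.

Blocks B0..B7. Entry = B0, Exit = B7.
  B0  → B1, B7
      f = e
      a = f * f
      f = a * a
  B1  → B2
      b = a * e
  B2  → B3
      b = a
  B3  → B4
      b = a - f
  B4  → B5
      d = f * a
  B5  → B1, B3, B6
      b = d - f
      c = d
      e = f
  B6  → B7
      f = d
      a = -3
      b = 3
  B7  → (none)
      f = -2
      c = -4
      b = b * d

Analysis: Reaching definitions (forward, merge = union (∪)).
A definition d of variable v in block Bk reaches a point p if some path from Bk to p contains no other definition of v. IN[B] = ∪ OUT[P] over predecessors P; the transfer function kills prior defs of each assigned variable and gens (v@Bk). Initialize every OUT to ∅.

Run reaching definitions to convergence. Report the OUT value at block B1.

Answer: {a@B0, b@B1, c@B5, d@B4, e@B5, f@B0}

Trace:
Fixpoint table:
  B0:  IN={}  OUT={a@B0, f@B0}
  B1:  IN={a@B0, b@B5, c@B5, d@B4, e@B5, f@B0}  OUT={a@B0, b@B1, c@B5, d@B4, e@B5, f@B0}
  B2:  IN={a@B0, b@B1, c@B5, d@B4, e@B5, f@B0}  OUT={a@B0, b@B2, c@B5, d@B4, e@B5, f@B0}
  B3:  IN={a@B0, b@B2, b@B5, c@B5, d@B4, e@B5, f@B0}  OUT={a@B0, b@B3, c@B5, d@B4, e@B5, f@B0}
  B4:  IN={a@B0, b@B3, c@B5, d@B4, e@B5, f@B0}  OUT={a@B0, b@B3, c@B5, d@B4, e@B5, f@B0}
  B5:  IN={a@B0, b@B3, c@B5, d@B4, e@B5, f@B0}  OUT={a@B0, b@B5, c@B5, d@B4, e@B5, f@B0}
  B6:  IN={a@B0, b@B5, c@B5, d@B4, e@B5, f@B0}  OUT={a@B6, b@B6, c@B5, d@B4, e@B5, f@B6}
  B7:  IN={a@B0, a@B6, b@B6, c@B5, d@B4, e@B5, f@B0, f@B6}  OUT={a@B0, a@B6, b@B7, c@B7, d@B4, e@B5, f@B7}

Merge at B1: IN[B1] = OUT[B0] ⊔ OUT[B5] = {a@B0, b@B5, c@B5, d@B4, e@B5, f@B0}
Applying B1's transfer function to that IN value gives OUT[B1] (row B1 above).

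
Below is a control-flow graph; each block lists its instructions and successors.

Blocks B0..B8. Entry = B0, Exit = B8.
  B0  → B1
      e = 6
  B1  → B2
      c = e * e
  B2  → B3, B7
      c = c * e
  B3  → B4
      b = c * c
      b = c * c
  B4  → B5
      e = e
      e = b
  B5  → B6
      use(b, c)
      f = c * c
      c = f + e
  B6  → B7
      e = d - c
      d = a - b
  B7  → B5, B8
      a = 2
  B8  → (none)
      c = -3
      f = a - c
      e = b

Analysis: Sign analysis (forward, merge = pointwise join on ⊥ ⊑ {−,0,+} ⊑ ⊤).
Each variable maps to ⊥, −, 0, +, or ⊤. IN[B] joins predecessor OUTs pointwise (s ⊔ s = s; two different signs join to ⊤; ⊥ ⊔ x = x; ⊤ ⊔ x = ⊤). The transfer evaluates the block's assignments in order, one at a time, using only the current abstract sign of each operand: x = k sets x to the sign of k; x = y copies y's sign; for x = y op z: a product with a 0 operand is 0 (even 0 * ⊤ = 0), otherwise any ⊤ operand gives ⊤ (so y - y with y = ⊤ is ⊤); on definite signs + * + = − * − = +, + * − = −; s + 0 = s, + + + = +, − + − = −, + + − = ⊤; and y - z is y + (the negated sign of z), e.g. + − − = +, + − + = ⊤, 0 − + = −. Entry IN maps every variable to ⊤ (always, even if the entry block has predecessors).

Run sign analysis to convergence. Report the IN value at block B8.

Per-block solution:
  B0:  IN=(all ⊤)  OUT={e:+; rest ⊤}
  B1:  IN={e:+; rest ⊤}  OUT={c:+, e:+; rest ⊤}
  B2:  IN={c:+, e:+; rest ⊤}  OUT={c:+, e:+; rest ⊤}
  B3:  IN={c:+, e:+; rest ⊤}  OUT={b:+, c:+, e:+; rest ⊤}
  B4:  IN={b:+, c:+, e:+; rest ⊤}  OUT={b:+, c:+, e:+; rest ⊤}
  B5:  IN=(all ⊤)  OUT=(all ⊤)
  B6:  IN=(all ⊤)  OUT=(all ⊤)
  B7:  IN=(all ⊤)  OUT={a:+; rest ⊤}
  B8:  IN={a:+; rest ⊤}  OUT={a:+, c:-, f:+; rest ⊤}

Merge at B8: IN[B8] = OUT[B7] = {a: +, b: ⊤, c: ⊤, d: ⊤, e: ⊤, f: ⊤}

Answer: {a: +, b: ⊤, c: ⊤, d: ⊤, e: ⊤, f: ⊤}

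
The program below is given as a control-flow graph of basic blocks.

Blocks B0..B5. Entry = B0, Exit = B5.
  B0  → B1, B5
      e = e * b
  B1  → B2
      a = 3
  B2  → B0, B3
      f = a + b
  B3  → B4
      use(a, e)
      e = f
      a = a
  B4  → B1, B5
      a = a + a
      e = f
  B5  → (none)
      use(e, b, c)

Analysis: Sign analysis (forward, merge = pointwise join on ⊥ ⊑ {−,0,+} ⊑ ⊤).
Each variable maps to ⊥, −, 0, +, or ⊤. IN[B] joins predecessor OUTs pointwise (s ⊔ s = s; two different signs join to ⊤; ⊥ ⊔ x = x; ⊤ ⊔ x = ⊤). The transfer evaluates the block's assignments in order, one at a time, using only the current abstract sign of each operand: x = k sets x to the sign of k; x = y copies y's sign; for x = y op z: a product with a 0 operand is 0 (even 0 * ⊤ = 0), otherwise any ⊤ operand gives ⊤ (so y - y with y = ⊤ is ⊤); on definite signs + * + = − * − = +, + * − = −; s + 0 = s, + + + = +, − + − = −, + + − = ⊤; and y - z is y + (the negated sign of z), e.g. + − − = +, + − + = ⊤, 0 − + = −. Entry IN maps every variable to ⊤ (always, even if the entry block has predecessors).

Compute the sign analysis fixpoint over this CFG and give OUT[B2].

Converged values:
  B0:   IN=(all ⊤)   OUT=(all ⊤)
  B1:   IN=(all ⊤)   OUT={a:+; rest ⊤}
  B2:   IN={a:+; rest ⊤}   OUT={a:+; rest ⊤}
  B3:   IN={a:+; rest ⊤}   OUT={a:+; rest ⊤}
  B4:   IN={a:+; rest ⊤}   OUT={a:+; rest ⊤}
  B5:   IN=(all ⊤)   OUT=(all ⊤)

Merge at B2: IN[B2] = OUT[B1] = {a: +, b: ⊤, c: ⊤, d: ⊤, e: ⊤, f: ⊤}
Applying B2's transfer function to that IN value gives OUT[B2] (row B2 above).

Answer: {a: +, b: ⊤, c: ⊤, d: ⊤, e: ⊤, f: ⊤}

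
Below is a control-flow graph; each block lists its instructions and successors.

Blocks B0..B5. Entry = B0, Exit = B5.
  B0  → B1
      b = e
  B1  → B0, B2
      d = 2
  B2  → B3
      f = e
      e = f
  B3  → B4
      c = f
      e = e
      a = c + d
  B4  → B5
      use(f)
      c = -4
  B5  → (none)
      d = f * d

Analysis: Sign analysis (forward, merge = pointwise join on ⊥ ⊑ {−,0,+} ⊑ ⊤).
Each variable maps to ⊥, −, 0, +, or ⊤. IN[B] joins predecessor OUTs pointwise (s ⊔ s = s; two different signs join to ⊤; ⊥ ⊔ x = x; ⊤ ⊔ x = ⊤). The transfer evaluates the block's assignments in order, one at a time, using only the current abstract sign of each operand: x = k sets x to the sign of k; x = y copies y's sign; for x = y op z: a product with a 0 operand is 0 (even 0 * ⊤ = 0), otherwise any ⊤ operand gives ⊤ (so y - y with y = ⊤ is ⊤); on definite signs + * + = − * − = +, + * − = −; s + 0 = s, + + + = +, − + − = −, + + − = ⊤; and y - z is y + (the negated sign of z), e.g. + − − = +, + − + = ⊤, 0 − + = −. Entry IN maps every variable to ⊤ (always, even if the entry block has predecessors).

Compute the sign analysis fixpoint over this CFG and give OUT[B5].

Fixpoint table:
  B0:  IN=(all ⊤)  OUT=(all ⊤)
  B1:  IN=(all ⊤)  OUT={d:+; rest ⊤}
  B2:  IN={d:+; rest ⊤}  OUT={d:+; rest ⊤}
  B3:  IN={d:+; rest ⊤}  OUT={d:+; rest ⊤}
  B4:  IN={d:+; rest ⊤}  OUT={c:-, d:+; rest ⊤}
  B5:  IN={c:-, d:+; rest ⊤}  OUT={c:-; rest ⊤}

Merge at B5: IN[B5] = OUT[B4] = {a: ⊤, b: ⊤, c: -, d: +, e: ⊤, f: ⊤}
Applying B5's transfer function to that IN value gives OUT[B5] (row B5 above).

Answer: {a: ⊤, b: ⊤, c: -, d: ⊤, e: ⊤, f: ⊤}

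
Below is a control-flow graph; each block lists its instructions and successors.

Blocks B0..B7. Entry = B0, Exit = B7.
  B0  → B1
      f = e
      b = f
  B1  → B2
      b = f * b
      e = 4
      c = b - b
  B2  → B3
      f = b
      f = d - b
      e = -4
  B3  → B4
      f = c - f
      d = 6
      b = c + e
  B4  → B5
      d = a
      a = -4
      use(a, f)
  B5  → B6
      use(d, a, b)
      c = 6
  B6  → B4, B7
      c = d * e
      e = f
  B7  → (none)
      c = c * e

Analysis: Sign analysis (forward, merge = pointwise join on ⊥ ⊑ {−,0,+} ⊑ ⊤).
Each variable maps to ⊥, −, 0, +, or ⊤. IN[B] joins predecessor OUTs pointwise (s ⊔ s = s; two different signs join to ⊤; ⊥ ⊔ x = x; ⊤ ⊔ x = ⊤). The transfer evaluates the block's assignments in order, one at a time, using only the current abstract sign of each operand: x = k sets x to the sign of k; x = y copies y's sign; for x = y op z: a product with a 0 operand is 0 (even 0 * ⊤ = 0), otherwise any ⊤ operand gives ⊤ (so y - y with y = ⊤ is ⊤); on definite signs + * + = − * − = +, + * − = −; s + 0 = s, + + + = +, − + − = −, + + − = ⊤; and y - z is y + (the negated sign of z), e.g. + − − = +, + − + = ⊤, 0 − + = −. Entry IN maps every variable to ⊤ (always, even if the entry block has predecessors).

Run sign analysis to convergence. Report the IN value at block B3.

Converged values:
  B0: | IN=(all ⊤) | OUT=(all ⊤)
  B1: | IN=(all ⊤) | OUT={e:+; rest ⊤}
  B2: | IN={e:+; rest ⊤} | OUT={e:-; rest ⊤}
  B3: | IN={e:-; rest ⊤} | OUT={d:+, e:-; rest ⊤}
  B4: | IN=(all ⊤) | OUT={a:-; rest ⊤}
  B5: | IN={a:-; rest ⊤} | OUT={a:-, c:+; rest ⊤}
  B6: | IN={a:-, c:+; rest ⊤} | OUT={a:-; rest ⊤}
  B7: | IN={a:-; rest ⊤} | OUT={a:-; rest ⊤}

Merge at B3: IN[B3] = OUT[B2] = {a: ⊤, b: ⊤, c: ⊤, d: ⊤, e: -, f: ⊤}

Answer: {a: ⊤, b: ⊤, c: ⊤, d: ⊤, e: -, f: ⊤}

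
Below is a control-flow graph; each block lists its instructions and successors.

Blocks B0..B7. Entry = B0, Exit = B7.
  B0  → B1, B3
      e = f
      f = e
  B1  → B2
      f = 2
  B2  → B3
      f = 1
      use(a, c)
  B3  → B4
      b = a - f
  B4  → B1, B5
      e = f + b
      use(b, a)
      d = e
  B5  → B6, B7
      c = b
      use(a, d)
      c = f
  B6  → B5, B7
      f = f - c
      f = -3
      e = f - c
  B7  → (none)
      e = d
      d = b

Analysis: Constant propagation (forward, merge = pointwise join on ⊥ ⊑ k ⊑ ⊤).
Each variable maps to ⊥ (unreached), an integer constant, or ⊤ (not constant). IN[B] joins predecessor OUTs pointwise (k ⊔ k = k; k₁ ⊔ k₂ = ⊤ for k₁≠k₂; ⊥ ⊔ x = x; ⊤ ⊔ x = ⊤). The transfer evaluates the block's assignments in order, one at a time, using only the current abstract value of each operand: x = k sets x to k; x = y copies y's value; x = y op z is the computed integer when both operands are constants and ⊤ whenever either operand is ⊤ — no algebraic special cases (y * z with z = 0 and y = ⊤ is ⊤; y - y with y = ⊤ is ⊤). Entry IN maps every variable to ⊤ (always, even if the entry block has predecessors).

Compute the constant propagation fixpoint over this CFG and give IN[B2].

Per-block solution:
  B0:  IN=(all ⊤)  OUT=(all ⊤)
  B1:  IN=(all ⊤)  OUT={f:2; rest ⊤}
  B2:  IN={f:2; rest ⊤}  OUT={f:1; rest ⊤}
  B3:  IN=(all ⊤)  OUT=(all ⊤)
  B4:  IN=(all ⊤)  OUT=(all ⊤)
  B5:  IN=(all ⊤)  OUT=(all ⊤)
  B6:  IN=(all ⊤)  OUT={f:-3; rest ⊤}
  B7:  IN=(all ⊤)  OUT=(all ⊤)

Merge at B2: IN[B2] = OUT[B1] = {a: ⊤, b: ⊤, c: ⊤, d: ⊤, e: ⊤, f: 2}

Answer: {a: ⊤, b: ⊤, c: ⊤, d: ⊤, e: ⊤, f: 2}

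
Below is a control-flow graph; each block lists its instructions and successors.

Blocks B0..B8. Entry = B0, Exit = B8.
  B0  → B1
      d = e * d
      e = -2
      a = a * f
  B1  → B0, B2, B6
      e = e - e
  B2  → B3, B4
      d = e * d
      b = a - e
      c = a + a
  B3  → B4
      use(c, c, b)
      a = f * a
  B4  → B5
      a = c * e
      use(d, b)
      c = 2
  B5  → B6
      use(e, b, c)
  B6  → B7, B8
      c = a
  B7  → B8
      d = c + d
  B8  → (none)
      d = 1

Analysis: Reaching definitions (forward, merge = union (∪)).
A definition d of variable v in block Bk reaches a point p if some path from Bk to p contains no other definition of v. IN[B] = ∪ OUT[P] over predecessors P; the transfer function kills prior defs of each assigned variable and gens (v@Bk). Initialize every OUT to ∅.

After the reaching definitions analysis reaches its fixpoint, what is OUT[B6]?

Answer: {a@B0, a@B4, b@B2, c@B6, d@B0, d@B2, e@B1}

Trace:
Converged values:
  B0: | IN={a@B0, d@B0, e@B1} | OUT={a@B0, d@B0, e@B0}
  B1: | IN={a@B0, d@B0, e@B0} | OUT={a@B0, d@B0, e@B1}
  B2: | IN={a@B0, d@B0, e@B1} | OUT={a@B0, b@B2, c@B2, d@B2, e@B1}
  B3: | IN={a@B0, b@B2, c@B2, d@B2, e@B1} | OUT={a@B3, b@B2, c@B2, d@B2, e@B1}
  B4: | IN={a@B0, a@B3, b@B2, c@B2, d@B2, e@B1} | OUT={a@B4, b@B2, c@B4, d@B2, e@B1}
  B5: | IN={a@B4, b@B2, c@B4, d@B2, e@B1} | OUT={a@B4, b@B2, c@B4, d@B2, e@B1}
  B6: | IN={a@B0, a@B4, b@B2, c@B4, d@B0, d@B2, e@B1} | OUT={a@B0, a@B4, b@B2, c@B6, d@B0, d@B2, e@B1}
  B7: | IN={a@B0, a@B4, b@B2, c@B6, d@B0, d@B2, e@B1} | OUT={a@B0, a@B4, b@B2, c@B6, d@B7, e@B1}
  B8: | IN={a@B0, a@B4, b@B2, c@B6, d@B0, d@B2, d@B7, e@B1} | OUT={a@B0, a@B4, b@B2, c@B6, d@B8, e@B1}

Merge at B6: IN[B6] = OUT[B1] ⊔ OUT[B5] = {a@B0, a@B4, b@B2, c@B4, d@B0, d@B2, e@B1}
Applying B6's transfer function to that IN value gives OUT[B6] (row B6 above).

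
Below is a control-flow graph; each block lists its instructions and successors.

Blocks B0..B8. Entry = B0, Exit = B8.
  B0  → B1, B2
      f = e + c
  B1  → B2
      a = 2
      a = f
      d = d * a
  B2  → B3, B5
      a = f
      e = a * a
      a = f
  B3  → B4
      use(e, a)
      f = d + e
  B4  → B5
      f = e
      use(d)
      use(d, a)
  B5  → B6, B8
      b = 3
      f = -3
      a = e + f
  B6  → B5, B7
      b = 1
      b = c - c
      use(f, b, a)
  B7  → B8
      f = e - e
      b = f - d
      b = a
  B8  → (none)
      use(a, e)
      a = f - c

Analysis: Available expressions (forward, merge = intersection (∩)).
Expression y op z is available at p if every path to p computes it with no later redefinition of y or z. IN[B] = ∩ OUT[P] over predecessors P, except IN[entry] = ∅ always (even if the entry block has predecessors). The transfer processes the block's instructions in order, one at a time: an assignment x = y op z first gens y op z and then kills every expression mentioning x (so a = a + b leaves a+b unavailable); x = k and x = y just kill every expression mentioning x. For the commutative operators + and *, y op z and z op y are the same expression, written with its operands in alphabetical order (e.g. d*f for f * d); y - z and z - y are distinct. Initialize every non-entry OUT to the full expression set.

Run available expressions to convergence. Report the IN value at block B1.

Answer: {c+e}

Derivation:
Per-block solution:
  B0:  IN={}  OUT={c+e}
  B1:  IN={c+e}  OUT={c+e}
  B2:  IN={c+e}  OUT={}
  B3:  IN={}  OUT={d+e}
  B4:  IN={d+e}  OUT={d+e}
  B5:  IN={}  OUT={e+f}
  B6:  IN={e+f}  OUT={c-c, e+f}
  B7:  IN={c-c, e+f}  OUT={c-c, e-e, f-d}
  B8:  IN={}  OUT={f-c}

Merge at B1: IN[B1] = OUT[B0] = {c+e}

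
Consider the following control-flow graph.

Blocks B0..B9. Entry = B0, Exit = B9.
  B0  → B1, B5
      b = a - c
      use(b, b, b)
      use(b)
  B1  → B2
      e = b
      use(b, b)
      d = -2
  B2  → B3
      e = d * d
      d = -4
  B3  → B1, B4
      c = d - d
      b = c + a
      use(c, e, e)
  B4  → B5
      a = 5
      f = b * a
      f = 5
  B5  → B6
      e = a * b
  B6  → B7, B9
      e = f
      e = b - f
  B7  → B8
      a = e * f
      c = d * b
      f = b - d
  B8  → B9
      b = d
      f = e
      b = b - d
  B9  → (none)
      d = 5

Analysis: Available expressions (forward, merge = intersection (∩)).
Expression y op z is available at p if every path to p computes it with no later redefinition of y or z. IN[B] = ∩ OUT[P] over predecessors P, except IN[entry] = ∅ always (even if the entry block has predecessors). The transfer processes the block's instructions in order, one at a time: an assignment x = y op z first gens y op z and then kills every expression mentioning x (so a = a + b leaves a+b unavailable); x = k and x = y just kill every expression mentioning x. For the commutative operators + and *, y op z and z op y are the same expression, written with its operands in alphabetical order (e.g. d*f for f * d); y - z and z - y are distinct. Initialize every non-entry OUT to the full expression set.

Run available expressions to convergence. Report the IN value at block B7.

Fixpoint table:
  B0:  IN={}  OUT={a-c}
  B1:  IN={}  OUT={}
  B2:  IN={}  OUT={}
  B3:  IN={}  OUT={a+c, d-d}
  B4:  IN={a+c, d-d}  OUT={a*b, d-d}
  B5:  IN={}  OUT={a*b}
  B6:  IN={a*b}  OUT={a*b, b-f}
  B7:  IN={a*b, b-f}  OUT={b*d, b-d}
  B8:  IN={b*d, b-d}  OUT={}
  B9:  IN={}  OUT={}

Merge at B7: IN[B7] = OUT[B6] = {a*b, b-f}

Answer: {a*b, b-f}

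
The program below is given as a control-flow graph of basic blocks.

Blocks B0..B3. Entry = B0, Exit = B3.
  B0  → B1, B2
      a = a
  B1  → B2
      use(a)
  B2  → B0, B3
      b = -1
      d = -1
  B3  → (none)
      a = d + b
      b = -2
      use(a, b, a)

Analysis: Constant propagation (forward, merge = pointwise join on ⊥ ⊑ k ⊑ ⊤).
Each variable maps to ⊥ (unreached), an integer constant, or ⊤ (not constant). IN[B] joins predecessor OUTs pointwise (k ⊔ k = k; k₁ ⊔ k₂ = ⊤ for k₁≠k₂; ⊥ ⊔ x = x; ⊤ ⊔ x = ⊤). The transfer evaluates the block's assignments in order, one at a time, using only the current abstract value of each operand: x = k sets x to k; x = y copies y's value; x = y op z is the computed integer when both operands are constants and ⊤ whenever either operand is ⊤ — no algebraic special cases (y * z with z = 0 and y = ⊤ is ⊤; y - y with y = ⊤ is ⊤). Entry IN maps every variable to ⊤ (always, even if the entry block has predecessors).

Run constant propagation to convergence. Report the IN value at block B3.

Fixpoint table:
  B0: | IN=(all ⊤) | OUT=(all ⊤)
  B1: | IN=(all ⊤) | OUT=(all ⊤)
  B2: | IN=(all ⊤) | OUT={b:-1, d:-1; rest ⊤}
  B3: | IN={b:-1, d:-1; rest ⊤} | OUT={a:-2, b:-2, d:-1; rest ⊤}

Merge at B3: IN[B3] = OUT[B2] = {a: ⊤, b: -1, c: ⊤, d: -1, e: ⊤, f: ⊤}

Answer: {a: ⊤, b: -1, c: ⊤, d: -1, e: ⊤, f: ⊤}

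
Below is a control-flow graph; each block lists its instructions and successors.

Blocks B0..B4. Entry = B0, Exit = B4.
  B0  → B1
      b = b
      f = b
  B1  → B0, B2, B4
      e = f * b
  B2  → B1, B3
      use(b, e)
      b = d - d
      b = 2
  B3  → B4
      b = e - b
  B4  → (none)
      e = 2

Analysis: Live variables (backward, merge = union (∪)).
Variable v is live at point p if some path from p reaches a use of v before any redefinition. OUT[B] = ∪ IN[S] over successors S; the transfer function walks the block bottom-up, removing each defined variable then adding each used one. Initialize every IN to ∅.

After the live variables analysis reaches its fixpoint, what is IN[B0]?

Fixpoint table:
  B0: | IN={b, d} | OUT={b, d, f}
  B1: | IN={b, d, f} | OUT={b, d, e, f}
  B2: | IN={b, d, e, f} | OUT={b, d, e, f}
  B3: | IN={b, e} | OUT={}
  B4: | IN={} | OUT={}

Merge at B0: OUT[B0] = IN[B1] = {b, d, f}
Applying B0's transfer function to that OUT value gives IN[B0] (row B0 above).

Answer: {b, d}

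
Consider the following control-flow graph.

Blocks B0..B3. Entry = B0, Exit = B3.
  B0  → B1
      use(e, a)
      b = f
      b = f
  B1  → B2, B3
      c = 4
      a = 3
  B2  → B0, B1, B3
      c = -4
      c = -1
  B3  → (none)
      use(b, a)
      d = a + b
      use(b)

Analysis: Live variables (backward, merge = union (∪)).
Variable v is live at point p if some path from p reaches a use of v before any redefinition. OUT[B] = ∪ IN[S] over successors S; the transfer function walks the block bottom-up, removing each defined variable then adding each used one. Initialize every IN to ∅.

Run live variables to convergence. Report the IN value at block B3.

Answer: {a, b}

Derivation:
Converged values:
  B0:   IN={a, e, f}   OUT={b, e, f}
  B1:   IN={b, e, f}   OUT={a, b, e, f}
  B2:   IN={a, b, e, f}   OUT={a, b, e, f}
  B3:   IN={a, b}   OUT={}

B3 is the boundary node: OUT[B3] = {}
Applying B3's transfer function to that OUT value gives IN[B3] (row B3 above).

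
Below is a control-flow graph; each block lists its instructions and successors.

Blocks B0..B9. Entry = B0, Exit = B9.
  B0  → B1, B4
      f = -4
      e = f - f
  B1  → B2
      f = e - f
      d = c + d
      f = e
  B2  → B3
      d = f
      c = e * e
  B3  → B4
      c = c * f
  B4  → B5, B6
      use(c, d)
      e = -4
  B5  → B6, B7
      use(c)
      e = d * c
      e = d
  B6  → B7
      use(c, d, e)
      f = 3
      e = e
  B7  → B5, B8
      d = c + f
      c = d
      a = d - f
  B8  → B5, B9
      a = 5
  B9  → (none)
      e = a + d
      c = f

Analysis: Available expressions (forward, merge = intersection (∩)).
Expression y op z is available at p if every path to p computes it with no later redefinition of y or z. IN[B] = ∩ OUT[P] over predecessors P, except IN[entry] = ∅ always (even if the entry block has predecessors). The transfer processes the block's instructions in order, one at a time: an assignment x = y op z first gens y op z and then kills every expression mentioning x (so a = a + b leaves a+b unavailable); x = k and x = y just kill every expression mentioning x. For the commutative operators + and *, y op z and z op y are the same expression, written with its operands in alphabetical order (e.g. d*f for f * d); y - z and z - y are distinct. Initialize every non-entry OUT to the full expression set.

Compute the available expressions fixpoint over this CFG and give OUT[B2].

Per-block solution:
  B0:   IN={}   OUT={f-f}
  B1:   IN={f-f}   OUT={}
  B2:   IN={}   OUT={e*e}
  B3:   IN={e*e}   OUT={e*e}
  B4:   IN={}   OUT={}
  B5:   IN={}   OUT={c*d}
  B6:   IN={}   OUT={}
  B7:   IN={}   OUT={d-f}
  B8:   IN={d-f}   OUT={d-f}
  B9:   IN={d-f}   OUT={a+d, d-f}

Merge at B2: IN[B2] = OUT[B1] = {}
Applying B2's transfer function to that IN value gives OUT[B2] (row B2 above).

Answer: {e*e}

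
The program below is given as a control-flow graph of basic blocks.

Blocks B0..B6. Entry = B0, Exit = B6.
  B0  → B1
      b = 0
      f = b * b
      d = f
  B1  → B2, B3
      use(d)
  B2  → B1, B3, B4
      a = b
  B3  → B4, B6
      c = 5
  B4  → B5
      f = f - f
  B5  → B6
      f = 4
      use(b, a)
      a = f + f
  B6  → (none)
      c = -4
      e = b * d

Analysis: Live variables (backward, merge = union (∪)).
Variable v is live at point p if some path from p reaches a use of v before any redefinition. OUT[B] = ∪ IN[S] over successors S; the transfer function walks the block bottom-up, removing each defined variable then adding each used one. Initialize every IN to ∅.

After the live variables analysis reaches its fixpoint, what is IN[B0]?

Per-block solution:
  B0:   IN={a}   OUT={a, b, d, f}
  B1:   IN={a, b, d, f}   OUT={a, b, d, f}
  B2:   IN={b, d, f}   OUT={a, b, d, f}
  B3:   IN={a, b, d, f}   OUT={a, b, d, f}
  B4:   IN={a, b, d, f}   OUT={a, b, d}
  B5:   IN={a, b, d}   OUT={b, d}
  B6:   IN={b, d}   OUT={}

Merge at B0: OUT[B0] = IN[B1] = {a, b, d, f}
Applying B0's transfer function to that OUT value gives IN[B0] (row B0 above).

Answer: {a}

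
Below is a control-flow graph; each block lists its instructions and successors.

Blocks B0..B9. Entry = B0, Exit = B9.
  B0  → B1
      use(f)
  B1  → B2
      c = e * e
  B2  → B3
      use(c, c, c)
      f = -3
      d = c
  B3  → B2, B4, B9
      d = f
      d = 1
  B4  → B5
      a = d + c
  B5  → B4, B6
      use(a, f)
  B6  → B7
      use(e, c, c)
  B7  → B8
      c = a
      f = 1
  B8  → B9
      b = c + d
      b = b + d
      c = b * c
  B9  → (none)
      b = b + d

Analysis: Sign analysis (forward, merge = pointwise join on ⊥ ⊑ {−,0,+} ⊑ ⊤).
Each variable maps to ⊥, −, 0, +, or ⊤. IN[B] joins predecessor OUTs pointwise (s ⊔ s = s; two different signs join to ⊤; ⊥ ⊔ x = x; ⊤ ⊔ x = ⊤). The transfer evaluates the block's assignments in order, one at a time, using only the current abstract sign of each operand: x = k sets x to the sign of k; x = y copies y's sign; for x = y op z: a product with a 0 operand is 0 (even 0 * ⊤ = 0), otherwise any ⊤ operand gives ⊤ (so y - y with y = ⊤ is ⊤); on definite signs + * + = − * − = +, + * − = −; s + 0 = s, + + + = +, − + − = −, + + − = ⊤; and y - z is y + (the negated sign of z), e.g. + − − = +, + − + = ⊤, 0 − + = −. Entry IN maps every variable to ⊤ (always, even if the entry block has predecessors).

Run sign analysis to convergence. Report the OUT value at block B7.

Per-block solution:
  B0:  IN=(all ⊤)  OUT=(all ⊤)
  B1:  IN=(all ⊤)  OUT=(all ⊤)
  B2:  IN=(all ⊤)  OUT={f:-; rest ⊤}
  B3:  IN={f:-; rest ⊤}  OUT={d:+, f:-; rest ⊤}
  B4:  IN={d:+, f:-; rest ⊤}  OUT={d:+, f:-; rest ⊤}
  B5:  IN={d:+, f:-; rest ⊤}  OUT={d:+, f:-; rest ⊤}
  B6:  IN={d:+, f:-; rest ⊤}  OUT={d:+, f:-; rest ⊤}
  B7:  IN={d:+, f:-; rest ⊤}  OUT={d:+, f:+; rest ⊤}
  B8:  IN={d:+, f:+; rest ⊤}  OUT={d:+, f:+; rest ⊤}
  B9:  IN={d:+; rest ⊤}  OUT={d:+; rest ⊤}

Merge at B7: IN[B7] = OUT[B6] = {a: ⊤, b: ⊤, c: ⊤, d: +, e: ⊤, f: -}
Applying B7's transfer function to that IN value gives OUT[B7] (row B7 above).

Answer: {a: ⊤, b: ⊤, c: ⊤, d: +, e: ⊤, f: +}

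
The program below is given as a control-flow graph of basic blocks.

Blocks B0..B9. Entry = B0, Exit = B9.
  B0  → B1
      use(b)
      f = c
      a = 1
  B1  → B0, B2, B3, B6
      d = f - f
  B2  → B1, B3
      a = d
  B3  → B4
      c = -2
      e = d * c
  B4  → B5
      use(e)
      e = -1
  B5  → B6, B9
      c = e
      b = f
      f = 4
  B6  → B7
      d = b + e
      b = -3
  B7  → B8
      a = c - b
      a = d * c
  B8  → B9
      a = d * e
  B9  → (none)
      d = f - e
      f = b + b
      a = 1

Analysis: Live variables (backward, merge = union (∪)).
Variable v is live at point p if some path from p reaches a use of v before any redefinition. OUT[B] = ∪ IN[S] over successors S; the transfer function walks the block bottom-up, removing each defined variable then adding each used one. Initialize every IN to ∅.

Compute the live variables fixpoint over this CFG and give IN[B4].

Fixpoint table:
  B0:   IN={b, c, e}   OUT={b, c, e, f}
  B1:   IN={b, c, e, f}   OUT={b, c, d, e, f}
  B2:   IN={b, c, d, e, f}   OUT={b, c, d, e, f}
  B3:   IN={d, f}   OUT={e, f}
  B4:   IN={e, f}   OUT={e, f}
  B5:   IN={e, f}   OUT={b, c, e, f}
  B6:   IN={b, c, e, f}   OUT={b, c, d, e, f}
  B7:   IN={b, c, d, e, f}   OUT={b, d, e, f}
  B8:   IN={b, d, e, f}   OUT={b, e, f}
  B9:   IN={b, e, f}   OUT={}

Merge at B4: OUT[B4] = IN[B5] = {e, f}
Applying B4's transfer function to that OUT value gives IN[B4] (row B4 above).

Answer: {e, f}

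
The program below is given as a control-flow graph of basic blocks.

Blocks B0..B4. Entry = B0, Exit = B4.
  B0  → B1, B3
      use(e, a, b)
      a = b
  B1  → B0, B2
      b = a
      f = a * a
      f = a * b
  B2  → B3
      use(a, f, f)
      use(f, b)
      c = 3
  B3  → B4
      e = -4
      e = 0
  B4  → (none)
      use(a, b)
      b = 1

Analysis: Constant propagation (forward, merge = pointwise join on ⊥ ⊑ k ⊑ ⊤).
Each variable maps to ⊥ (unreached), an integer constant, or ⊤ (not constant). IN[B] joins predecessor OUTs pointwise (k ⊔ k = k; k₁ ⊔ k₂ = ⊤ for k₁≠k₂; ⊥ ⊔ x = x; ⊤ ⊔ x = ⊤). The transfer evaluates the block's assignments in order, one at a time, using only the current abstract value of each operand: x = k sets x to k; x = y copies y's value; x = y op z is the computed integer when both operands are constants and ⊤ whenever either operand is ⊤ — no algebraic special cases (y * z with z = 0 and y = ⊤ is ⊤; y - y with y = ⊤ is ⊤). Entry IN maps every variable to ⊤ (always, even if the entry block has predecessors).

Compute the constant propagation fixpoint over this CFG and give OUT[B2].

Answer: {a: ⊤, b: ⊤, c: 3, d: ⊤, e: ⊤, f: ⊤}

Working:
Converged values:
  B0:   IN=(all ⊤)   OUT=(all ⊤)
  B1:   IN=(all ⊤)   OUT=(all ⊤)
  B2:   IN=(all ⊤)   OUT={c:3; rest ⊤}
  B3:   IN=(all ⊤)   OUT={e:0; rest ⊤}
  B4:   IN={e:0; rest ⊤}   OUT={b:1, e:0; rest ⊤}

Merge at B2: IN[B2] = OUT[B1] = {a: ⊤, b: ⊤, c: ⊤, d: ⊤, e: ⊤, f: ⊤}
Applying B2's transfer function to that IN value gives OUT[B2] (row B2 above).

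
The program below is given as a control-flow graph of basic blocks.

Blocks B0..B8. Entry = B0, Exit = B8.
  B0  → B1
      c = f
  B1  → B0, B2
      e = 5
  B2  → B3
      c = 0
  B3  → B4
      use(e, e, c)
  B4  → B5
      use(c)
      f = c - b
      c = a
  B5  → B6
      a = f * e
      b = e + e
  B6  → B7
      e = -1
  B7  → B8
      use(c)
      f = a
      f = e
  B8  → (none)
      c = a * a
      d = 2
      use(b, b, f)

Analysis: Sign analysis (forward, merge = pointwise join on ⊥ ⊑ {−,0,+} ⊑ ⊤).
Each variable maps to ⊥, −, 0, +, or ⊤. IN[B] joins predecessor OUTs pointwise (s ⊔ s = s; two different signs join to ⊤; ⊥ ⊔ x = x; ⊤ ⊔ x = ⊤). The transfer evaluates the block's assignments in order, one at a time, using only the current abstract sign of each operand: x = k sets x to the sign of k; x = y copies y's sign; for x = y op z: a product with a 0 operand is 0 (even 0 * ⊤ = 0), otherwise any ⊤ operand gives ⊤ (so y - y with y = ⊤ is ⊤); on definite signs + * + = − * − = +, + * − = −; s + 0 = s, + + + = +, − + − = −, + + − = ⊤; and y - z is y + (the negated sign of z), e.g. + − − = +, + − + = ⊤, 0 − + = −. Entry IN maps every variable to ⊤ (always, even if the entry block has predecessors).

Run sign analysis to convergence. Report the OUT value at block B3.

Converged values:
  B0:   IN=(all ⊤)   OUT=(all ⊤)
  B1:   IN=(all ⊤)   OUT={e:+; rest ⊤}
  B2:   IN={e:+; rest ⊤}   OUT={c:0, e:+; rest ⊤}
  B3:   IN={c:0, e:+; rest ⊤}   OUT={c:0, e:+; rest ⊤}
  B4:   IN={c:0, e:+; rest ⊤}   OUT={e:+; rest ⊤}
  B5:   IN={e:+; rest ⊤}   OUT={b:+, e:+; rest ⊤}
  B6:   IN={b:+, e:+; rest ⊤}   OUT={b:+, e:-; rest ⊤}
  B7:   IN={b:+, e:-; rest ⊤}   OUT={b:+, e:-, f:-; rest ⊤}
  B8:   IN={b:+, e:-, f:-; rest ⊤}   OUT={b:+, d:+, e:-, f:-; rest ⊤}

Merge at B3: IN[B3] = OUT[B2] = {a: ⊤, b: ⊤, c: 0, d: ⊤, e: +, f: ⊤}
Applying B3's transfer function to that IN value gives OUT[B3] (row B3 above).

Answer: {a: ⊤, b: ⊤, c: 0, d: ⊤, e: +, f: ⊤}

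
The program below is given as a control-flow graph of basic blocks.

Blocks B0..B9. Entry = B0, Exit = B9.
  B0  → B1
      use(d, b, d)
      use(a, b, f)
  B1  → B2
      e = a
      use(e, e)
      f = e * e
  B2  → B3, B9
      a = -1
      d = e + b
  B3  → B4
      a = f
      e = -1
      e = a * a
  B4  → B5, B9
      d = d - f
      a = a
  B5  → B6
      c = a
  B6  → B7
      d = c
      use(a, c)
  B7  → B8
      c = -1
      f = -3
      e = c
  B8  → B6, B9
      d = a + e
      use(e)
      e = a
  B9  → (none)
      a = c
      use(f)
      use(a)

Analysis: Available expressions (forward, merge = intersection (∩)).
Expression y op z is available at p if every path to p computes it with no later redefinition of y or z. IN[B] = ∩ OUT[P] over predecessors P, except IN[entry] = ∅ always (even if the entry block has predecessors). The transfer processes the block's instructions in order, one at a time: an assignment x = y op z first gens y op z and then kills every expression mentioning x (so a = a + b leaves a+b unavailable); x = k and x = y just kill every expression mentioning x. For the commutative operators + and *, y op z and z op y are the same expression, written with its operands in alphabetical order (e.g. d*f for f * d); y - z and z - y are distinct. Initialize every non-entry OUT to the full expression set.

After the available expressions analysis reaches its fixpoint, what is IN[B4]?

Per-block solution:
  B0: | IN={} | OUT={}
  B1: | IN={} | OUT={e*e}
  B2: | IN={e*e} | OUT={b+e, e*e}
  B3: | IN={b+e, e*e} | OUT={a*a}
  B4: | IN={a*a} | OUT={}
  B5: | IN={} | OUT={}
  B6: | IN={} | OUT={}
  B7: | IN={} | OUT={}
  B8: | IN={} | OUT={}
  B9: | IN={} | OUT={}

Merge at B4: IN[B4] = OUT[B3] = {a*a}

Answer: {a*a}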